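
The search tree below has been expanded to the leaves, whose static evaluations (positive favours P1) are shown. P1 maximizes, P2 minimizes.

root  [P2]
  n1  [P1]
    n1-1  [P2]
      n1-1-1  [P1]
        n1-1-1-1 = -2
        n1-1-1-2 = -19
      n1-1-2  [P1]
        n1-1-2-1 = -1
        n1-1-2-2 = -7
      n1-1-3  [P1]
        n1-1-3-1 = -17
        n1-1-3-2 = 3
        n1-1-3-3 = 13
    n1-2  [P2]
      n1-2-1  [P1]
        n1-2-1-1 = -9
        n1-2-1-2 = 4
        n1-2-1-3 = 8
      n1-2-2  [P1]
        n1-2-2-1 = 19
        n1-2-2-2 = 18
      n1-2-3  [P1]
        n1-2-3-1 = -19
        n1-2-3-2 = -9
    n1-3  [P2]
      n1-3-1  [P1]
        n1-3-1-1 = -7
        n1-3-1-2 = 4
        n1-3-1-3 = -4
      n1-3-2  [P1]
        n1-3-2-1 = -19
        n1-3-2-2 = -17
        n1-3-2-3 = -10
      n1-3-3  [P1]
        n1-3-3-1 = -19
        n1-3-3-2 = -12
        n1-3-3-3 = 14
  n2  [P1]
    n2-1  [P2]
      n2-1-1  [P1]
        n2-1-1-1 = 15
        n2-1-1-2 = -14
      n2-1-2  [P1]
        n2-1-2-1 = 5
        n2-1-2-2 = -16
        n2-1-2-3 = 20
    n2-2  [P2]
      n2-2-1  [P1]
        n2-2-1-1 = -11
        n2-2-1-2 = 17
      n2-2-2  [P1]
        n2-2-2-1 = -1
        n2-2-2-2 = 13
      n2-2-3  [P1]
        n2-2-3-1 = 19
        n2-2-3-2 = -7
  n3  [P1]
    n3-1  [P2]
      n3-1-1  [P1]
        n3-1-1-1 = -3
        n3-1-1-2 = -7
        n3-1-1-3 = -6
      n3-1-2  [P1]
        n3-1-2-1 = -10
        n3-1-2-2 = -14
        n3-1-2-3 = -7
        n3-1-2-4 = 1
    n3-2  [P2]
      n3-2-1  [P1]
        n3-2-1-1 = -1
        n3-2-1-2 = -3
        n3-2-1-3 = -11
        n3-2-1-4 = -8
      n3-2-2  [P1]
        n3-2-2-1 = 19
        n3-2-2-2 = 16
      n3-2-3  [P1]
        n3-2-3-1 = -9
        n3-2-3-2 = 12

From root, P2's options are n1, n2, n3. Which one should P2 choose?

n1-1-1 (P1): max(-2, -19) = -2
n1-1-2 (P1): max(-1, -7) = -1
n1-1-3 (P1): max(-17, 3, 13) = 13
n1-1 (P2): min(-2, -1, 13) = -2
n1-2-1 (P1): max(-9, 4, 8) = 8
n1-2-2 (P1): max(19, 18) = 19
n1-2-3 (P1): max(-19, -9) = -9
n1-2 (P2): min(8, 19, -9) = -9
n1-3-1 (P1): max(-7, 4, -4) = 4
n1-3-2 (P1): max(-19, -17, -10) = -10
n1-3-3 (P1): max(-19, -12, 14) = 14
n1-3 (P2): min(4, -10, 14) = -10
n1 (P1): max(-2, -9, -10) = -2
n2-1-1 (P1): max(15, -14) = 15
n2-1-2 (P1): max(5, -16, 20) = 20
n2-1 (P2): min(15, 20) = 15
n2-2-1 (P1): max(-11, 17) = 17
n2-2-2 (P1): max(-1, 13) = 13
n2-2-3 (P1): max(19, -7) = 19
n2-2 (P2): min(17, 13, 19) = 13
n2 (P1): max(15, 13) = 15
n3-1-1 (P1): max(-3, -7, -6) = -3
n3-1-2 (P1): max(-10, -14, -7, 1) = 1
n3-1 (P2): min(-3, 1) = -3
n3-2-1 (P1): max(-1, -3, -11, -8) = -1
n3-2-2 (P1): max(19, 16) = 19
n3-2-3 (P1): max(-9, 12) = 12
n3-2 (P2): min(-1, 19, 12) = -1
n3 (P1): max(-3, -1) = -1
root (P2): min(-2, 15, -1) = -2
P2 at root wants the lowest of {n1=-2, n2=15, n3=-1}, so chooses n1.

n1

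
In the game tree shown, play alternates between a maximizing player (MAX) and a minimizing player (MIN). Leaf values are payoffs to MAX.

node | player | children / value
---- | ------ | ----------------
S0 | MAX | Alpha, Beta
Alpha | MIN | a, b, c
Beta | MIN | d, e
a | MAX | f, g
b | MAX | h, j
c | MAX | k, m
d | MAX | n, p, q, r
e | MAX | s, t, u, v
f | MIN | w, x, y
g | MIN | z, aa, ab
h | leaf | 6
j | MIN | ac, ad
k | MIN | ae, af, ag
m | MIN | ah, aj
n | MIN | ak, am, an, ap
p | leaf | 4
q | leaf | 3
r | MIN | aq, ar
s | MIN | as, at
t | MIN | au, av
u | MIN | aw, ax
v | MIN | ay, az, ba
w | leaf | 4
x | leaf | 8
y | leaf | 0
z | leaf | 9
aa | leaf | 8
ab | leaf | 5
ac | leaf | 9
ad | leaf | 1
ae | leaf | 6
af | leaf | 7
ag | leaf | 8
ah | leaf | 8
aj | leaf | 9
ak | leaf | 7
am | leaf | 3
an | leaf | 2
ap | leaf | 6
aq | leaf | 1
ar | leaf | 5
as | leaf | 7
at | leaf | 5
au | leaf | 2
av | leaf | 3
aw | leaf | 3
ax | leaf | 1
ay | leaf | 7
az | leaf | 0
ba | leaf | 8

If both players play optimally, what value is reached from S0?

f (MIN): min(4, 8, 0) = 0
g (MIN): min(9, 8, 5) = 5
a (MAX): max(0, 5) = 5
j (MIN): min(9, 1) = 1
b (MAX): max(6, 1) = 6
k (MIN): min(6, 7, 8) = 6
m (MIN): min(8, 9) = 8
c (MAX): max(6, 8) = 8
Alpha (MIN): min(5, 6, 8) = 5
n (MIN): min(7, 3, 2, 6) = 2
r (MIN): min(1, 5) = 1
d (MAX): max(2, 4, 3, 1) = 4
s (MIN): min(7, 5) = 5
t (MIN): min(2, 3) = 2
u (MIN): min(3, 1) = 1
v (MIN): min(7, 0, 8) = 0
e (MAX): max(5, 2, 1, 0) = 5
Beta (MIN): min(4, 5) = 4
S0 (MAX): max(5, 4) = 5

5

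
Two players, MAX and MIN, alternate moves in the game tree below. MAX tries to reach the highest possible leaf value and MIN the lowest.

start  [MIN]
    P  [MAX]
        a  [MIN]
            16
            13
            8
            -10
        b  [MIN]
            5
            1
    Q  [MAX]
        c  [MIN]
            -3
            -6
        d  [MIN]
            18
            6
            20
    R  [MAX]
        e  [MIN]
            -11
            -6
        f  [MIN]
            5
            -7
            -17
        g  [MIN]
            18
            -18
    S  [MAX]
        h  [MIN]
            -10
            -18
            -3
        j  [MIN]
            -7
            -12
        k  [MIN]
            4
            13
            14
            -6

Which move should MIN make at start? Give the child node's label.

R

a (MIN): min(16, 13, 8, -10) = -10
b (MIN): min(5, 1) = 1
P (MAX): max(-10, 1) = 1
c (MIN): min(-3, -6) = -6
d (MIN): min(18, 6, 20) = 6
Q (MAX): max(-6, 6) = 6
e (MIN): min(-11, -6) = -11
f (MIN): min(5, -7, -17) = -17
g (MIN): min(18, -18) = -18
R (MAX): max(-11, -17, -18) = -11
h (MIN): min(-10, -18, -3) = -18
j (MIN): min(-7, -12) = -12
k (MIN): min(4, 13, 14, -6) = -6
S (MAX): max(-18, -12, -6) = -6
start (MIN): min(1, 6, -11, -6) = -11
MIN at start wants the lowest of {P=1, Q=6, R=-11, S=-6}, so chooses R.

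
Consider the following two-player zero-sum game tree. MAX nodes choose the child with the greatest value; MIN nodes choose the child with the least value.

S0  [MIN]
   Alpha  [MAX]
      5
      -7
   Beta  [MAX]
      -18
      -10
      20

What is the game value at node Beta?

Beta (MAX): max(-18, -10, 20) = 20

20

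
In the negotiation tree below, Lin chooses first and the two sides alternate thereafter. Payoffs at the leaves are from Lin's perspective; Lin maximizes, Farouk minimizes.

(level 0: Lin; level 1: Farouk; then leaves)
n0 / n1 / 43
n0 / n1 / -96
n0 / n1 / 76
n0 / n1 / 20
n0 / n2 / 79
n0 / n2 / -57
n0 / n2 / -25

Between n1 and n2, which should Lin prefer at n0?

n1 (Farouk): min(43, -96, 76, 20) = -96
n2 (Farouk): min(79, -57, -25) = -57
Lin prefers the higher value; n1=-96, n2=-57. n2 is better since -57 > -96.

n2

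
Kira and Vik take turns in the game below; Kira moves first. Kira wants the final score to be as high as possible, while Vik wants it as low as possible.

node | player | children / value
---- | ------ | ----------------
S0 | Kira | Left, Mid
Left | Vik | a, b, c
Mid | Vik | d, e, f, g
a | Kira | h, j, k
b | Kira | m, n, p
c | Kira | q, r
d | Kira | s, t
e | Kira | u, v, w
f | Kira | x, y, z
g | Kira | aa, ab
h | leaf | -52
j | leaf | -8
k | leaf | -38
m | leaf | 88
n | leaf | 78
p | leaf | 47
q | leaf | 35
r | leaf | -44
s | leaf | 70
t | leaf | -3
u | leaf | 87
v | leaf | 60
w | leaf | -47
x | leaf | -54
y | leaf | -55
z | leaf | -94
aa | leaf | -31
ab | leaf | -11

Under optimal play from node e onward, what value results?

87

e (Kira): max(87, 60, -47) = 87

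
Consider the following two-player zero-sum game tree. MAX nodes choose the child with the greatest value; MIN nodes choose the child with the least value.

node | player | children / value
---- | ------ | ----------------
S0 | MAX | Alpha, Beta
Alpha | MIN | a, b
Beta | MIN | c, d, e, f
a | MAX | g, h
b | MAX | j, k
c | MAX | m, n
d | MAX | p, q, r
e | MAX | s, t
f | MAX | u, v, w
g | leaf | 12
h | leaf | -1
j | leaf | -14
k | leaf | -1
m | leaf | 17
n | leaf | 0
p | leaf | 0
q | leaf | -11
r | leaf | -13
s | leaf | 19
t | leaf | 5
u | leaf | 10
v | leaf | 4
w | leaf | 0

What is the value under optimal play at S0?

0

a (MAX): max(12, -1) = 12
b (MAX): max(-14, -1) = -1
Alpha (MIN): min(12, -1) = -1
c (MAX): max(17, 0) = 17
d (MAX): max(0, -11, -13) = 0
e (MAX): max(19, 5) = 19
f (MAX): max(10, 4, 0) = 10
Beta (MIN): min(17, 0, 19, 10) = 0
S0 (MAX): max(-1, 0) = 0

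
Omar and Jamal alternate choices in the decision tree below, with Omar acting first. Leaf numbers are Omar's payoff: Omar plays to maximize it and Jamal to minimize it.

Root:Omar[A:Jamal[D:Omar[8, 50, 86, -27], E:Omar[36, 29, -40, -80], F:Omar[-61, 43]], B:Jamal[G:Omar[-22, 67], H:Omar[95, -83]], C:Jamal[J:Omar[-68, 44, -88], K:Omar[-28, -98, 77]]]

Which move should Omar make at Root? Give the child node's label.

D (Omar): max(8, 50, 86, -27) = 86
E (Omar): max(36, 29, -40, -80) = 36
F (Omar): max(-61, 43) = 43
A (Jamal): min(86, 36, 43) = 36
G (Omar): max(-22, 67) = 67
H (Omar): max(95, -83) = 95
B (Jamal): min(67, 95) = 67
J (Omar): max(-68, 44, -88) = 44
K (Omar): max(-28, -98, 77) = 77
C (Jamal): min(44, 77) = 44
Root (Omar): max(36, 67, 44) = 67
Omar at Root wants the highest of {A=36, B=67, C=44}, so chooses B.

B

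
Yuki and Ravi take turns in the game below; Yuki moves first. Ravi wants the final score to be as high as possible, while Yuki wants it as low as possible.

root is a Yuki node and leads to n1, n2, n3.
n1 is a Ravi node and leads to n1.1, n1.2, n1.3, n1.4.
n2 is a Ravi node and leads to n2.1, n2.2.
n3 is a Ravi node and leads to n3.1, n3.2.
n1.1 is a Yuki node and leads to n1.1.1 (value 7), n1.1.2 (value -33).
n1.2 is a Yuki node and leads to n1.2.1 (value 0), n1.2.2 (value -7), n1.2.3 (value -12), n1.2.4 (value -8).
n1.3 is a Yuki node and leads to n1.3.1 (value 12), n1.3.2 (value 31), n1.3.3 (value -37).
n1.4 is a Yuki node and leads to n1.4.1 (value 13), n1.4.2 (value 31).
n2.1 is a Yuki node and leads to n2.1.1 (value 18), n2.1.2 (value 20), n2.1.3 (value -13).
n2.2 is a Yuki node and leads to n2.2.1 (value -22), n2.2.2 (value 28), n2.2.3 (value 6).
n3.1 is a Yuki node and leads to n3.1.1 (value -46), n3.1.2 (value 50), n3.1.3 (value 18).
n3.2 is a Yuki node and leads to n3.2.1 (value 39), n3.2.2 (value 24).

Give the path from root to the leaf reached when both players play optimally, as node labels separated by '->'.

root -> n2 -> n2.1 -> n2.1.3

n1.1 (Yuki): min(7, -33) = -33
n1.2 (Yuki): min(0, -7, -12, -8) = -12
n1.3 (Yuki): min(12, 31, -37) = -37
n1.4 (Yuki): min(13, 31) = 13
n1 (Ravi): max(-33, -12, -37, 13) = 13
n2.1 (Yuki): min(18, 20, -13) = -13
n2.2 (Yuki): min(-22, 28, 6) = -22
n2 (Ravi): max(-13, -22) = -13
n3.1 (Yuki): min(-46, 50, 18) = -46
n3.2 (Yuki): min(39, 24) = 24
n3 (Ravi): max(-46, 24) = 24
root (Yuki): min(13, -13, 24) = -13
At root, Yuki picks n2 (lowest: -13).
At n2, Ravi picks n2.1 (highest: -13).
At n2.1, Yuki picks n2.1.3 (lowest: -13).
Terminal value -13.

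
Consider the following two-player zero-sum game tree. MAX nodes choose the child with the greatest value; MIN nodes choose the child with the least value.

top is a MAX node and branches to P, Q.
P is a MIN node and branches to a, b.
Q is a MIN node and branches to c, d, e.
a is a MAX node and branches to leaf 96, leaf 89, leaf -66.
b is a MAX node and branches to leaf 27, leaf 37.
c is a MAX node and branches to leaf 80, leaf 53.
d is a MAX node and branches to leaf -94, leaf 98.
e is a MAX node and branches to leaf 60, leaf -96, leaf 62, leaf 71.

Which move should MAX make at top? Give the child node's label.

a (MAX): max(96, 89, -66) = 96
b (MAX): max(27, 37) = 37
P (MIN): min(96, 37) = 37
c (MAX): max(80, 53) = 80
d (MAX): max(-94, 98) = 98
e (MAX): max(60, -96, 62, 71) = 71
Q (MIN): min(80, 98, 71) = 71
top (MAX): max(37, 71) = 71
MAX at top wants the highest of {P=37, Q=71}, so chooses Q.

Q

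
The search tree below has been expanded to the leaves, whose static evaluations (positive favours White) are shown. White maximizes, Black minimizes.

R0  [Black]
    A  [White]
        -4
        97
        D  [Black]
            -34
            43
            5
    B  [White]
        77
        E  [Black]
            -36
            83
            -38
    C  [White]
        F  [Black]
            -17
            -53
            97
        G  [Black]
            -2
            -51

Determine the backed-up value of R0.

-51

D (Black): min(-34, 43, 5) = -34
A (White): max(-4, 97, -34) = 97
E (Black): min(-36, 83, -38) = -38
B (White): max(77, -38) = 77
F (Black): min(-17, -53, 97) = -53
G (Black): min(-2, -51) = -51
C (White): max(-53, -51) = -51
R0 (Black): min(97, 77, -51) = -51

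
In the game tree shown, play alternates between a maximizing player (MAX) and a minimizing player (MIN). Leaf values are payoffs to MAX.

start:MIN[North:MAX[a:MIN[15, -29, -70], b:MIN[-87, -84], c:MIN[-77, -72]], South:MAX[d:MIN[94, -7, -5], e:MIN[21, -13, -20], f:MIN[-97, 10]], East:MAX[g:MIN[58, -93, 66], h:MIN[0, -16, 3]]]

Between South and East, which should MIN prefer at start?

East

d (MIN): min(94, -7, -5) = -7
e (MIN): min(21, -13, -20) = -20
f (MIN): min(-97, 10) = -97
South (MAX): max(-7, -20, -97) = -7
g (MIN): min(58, -93, 66) = -93
h (MIN): min(0, -16, 3) = -16
East (MAX): max(-93, -16) = -16
MIN prefers the lower value; South=-7, East=-16. East is better since -16 < -7.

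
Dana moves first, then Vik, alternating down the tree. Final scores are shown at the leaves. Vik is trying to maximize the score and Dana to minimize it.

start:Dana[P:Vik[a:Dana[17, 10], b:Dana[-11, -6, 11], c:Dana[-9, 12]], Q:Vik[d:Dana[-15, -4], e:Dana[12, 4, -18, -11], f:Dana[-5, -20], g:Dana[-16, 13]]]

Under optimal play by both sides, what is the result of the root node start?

a (Dana): min(17, 10) = 10
b (Dana): min(-11, -6, 11) = -11
c (Dana): min(-9, 12) = -9
P (Vik): max(10, -11, -9) = 10
d (Dana): min(-15, -4) = -15
e (Dana): min(12, 4, -18, -11) = -18
f (Dana): min(-5, -20) = -20
g (Dana): min(-16, 13) = -16
Q (Vik): max(-15, -18, -20, -16) = -15
start (Dana): min(10, -15) = -15

-15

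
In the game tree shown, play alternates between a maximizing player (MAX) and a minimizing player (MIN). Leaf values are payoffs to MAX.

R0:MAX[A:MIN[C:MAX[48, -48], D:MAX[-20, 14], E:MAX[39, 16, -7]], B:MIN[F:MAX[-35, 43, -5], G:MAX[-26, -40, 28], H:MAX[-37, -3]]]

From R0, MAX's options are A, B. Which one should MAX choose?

C (MAX): max(48, -48) = 48
D (MAX): max(-20, 14) = 14
E (MAX): max(39, 16, -7) = 39
A (MIN): min(48, 14, 39) = 14
F (MAX): max(-35, 43, -5) = 43
G (MAX): max(-26, -40, 28) = 28
H (MAX): max(-37, -3) = -3
B (MIN): min(43, 28, -3) = -3
R0 (MAX): max(14, -3) = 14
MAX at R0 wants the highest of {A=14, B=-3}, so chooses A.

A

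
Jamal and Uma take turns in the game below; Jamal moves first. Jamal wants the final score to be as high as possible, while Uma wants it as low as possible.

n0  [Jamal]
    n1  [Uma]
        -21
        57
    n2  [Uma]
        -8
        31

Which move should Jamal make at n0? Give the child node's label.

n1 (Uma): min(-21, 57) = -21
n2 (Uma): min(-8, 31) = -8
n0 (Jamal): max(-21, -8) = -8
Jamal at n0 wants the highest of {n1=-21, n2=-8}, so chooses n2.

n2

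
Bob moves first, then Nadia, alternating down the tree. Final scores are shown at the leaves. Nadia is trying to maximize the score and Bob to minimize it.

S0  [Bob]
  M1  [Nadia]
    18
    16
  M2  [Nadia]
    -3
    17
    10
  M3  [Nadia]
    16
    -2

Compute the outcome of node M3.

16

M3 (Nadia): max(16, -2) = 16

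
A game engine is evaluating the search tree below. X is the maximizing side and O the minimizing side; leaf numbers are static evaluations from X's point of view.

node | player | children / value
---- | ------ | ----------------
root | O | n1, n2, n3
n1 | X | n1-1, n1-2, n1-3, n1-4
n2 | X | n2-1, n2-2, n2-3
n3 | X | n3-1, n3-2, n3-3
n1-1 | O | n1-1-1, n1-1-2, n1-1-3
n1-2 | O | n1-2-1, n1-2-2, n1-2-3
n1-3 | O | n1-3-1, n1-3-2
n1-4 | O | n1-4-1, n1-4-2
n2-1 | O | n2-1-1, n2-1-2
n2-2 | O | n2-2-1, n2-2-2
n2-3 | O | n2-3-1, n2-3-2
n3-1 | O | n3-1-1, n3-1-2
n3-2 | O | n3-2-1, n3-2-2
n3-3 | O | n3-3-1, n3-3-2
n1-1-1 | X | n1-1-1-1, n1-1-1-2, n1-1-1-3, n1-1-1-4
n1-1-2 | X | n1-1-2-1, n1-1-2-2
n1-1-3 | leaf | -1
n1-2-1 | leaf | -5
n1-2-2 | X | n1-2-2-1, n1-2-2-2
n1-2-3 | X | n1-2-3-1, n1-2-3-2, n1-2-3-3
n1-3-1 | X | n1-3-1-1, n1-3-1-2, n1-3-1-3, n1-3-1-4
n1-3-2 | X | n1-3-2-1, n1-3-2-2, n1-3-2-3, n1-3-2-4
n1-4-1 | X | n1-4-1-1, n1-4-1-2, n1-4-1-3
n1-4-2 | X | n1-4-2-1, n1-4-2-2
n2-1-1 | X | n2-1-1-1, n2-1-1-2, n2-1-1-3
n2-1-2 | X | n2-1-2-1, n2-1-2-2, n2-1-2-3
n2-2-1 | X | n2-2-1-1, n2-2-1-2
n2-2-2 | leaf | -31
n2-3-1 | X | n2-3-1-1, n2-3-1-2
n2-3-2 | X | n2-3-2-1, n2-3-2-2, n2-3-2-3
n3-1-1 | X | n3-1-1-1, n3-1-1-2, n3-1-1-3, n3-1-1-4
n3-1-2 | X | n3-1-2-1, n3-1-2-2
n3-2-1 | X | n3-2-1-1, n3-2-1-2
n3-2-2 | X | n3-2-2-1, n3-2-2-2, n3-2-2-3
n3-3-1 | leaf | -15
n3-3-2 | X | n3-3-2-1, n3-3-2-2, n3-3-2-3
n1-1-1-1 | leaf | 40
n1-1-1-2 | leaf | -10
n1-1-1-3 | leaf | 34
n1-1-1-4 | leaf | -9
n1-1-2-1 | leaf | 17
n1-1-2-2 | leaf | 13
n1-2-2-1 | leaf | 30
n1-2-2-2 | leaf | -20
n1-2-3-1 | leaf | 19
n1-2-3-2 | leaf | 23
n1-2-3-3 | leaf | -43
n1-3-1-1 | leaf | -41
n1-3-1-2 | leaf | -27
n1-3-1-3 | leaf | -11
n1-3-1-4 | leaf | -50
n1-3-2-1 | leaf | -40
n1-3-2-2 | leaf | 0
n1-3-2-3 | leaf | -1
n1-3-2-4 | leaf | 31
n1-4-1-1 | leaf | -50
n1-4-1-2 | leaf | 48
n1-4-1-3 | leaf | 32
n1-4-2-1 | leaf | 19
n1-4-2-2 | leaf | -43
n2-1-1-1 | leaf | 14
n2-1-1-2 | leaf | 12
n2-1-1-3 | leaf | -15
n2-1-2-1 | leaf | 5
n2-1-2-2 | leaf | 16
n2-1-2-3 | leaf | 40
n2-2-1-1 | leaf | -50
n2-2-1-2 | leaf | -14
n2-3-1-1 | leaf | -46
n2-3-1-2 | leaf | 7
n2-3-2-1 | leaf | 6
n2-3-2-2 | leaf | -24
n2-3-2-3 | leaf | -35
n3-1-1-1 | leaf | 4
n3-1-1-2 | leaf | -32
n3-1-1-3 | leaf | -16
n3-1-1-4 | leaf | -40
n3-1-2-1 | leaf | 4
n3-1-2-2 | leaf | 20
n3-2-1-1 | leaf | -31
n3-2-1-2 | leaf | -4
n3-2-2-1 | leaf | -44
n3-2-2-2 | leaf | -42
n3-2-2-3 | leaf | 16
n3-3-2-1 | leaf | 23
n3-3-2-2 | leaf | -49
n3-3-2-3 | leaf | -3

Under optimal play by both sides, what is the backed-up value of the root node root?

n1-1-1 (X): max(40, -10, 34, -9) = 40
n1-1-2 (X): max(17, 13) = 17
n1-1 (O): min(40, 17, -1) = -1
n1-2-2 (X): max(30, -20) = 30
n1-2-3 (X): max(19, 23, -43) = 23
n1-2 (O): min(-5, 30, 23) = -5
n1-3-1 (X): max(-41, -27, -11, -50) = -11
n1-3-2 (X): max(-40, 0, -1, 31) = 31
n1-3 (O): min(-11, 31) = -11
n1-4-1 (X): max(-50, 48, 32) = 48
n1-4-2 (X): max(19, -43) = 19
n1-4 (O): min(48, 19) = 19
n1 (X): max(-1, -5, -11, 19) = 19
n2-1-1 (X): max(14, 12, -15) = 14
n2-1-2 (X): max(5, 16, 40) = 40
n2-1 (O): min(14, 40) = 14
n2-2-1 (X): max(-50, -14) = -14
n2-2 (O): min(-14, -31) = -31
n2-3-1 (X): max(-46, 7) = 7
n2-3-2 (X): max(6, -24, -35) = 6
n2-3 (O): min(7, 6) = 6
n2 (X): max(14, -31, 6) = 14
n3-1-1 (X): max(4, -32, -16, -40) = 4
n3-1-2 (X): max(4, 20) = 20
n3-1 (O): min(4, 20) = 4
n3-2-1 (X): max(-31, -4) = -4
n3-2-2 (X): max(-44, -42, 16) = 16
n3-2 (O): min(-4, 16) = -4
n3-3-2 (X): max(23, -49, -3) = 23
n3-3 (O): min(-15, 23) = -15
n3 (X): max(4, -4, -15) = 4
root (O): min(19, 14, 4) = 4

4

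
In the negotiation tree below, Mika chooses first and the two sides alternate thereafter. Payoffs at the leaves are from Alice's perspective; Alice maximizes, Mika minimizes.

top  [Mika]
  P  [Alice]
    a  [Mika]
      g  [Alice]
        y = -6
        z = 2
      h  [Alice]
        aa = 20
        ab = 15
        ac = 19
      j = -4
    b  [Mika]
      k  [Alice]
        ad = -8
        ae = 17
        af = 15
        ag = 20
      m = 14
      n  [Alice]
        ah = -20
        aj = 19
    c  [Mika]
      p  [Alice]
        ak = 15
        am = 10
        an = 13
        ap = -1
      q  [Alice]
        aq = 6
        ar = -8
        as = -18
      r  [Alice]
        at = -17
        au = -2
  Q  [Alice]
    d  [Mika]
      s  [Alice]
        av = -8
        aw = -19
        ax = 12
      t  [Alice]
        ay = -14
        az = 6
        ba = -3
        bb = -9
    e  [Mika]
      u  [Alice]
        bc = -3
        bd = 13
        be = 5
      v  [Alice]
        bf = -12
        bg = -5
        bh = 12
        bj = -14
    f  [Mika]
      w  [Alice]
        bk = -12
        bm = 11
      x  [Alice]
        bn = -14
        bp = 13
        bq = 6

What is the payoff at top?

12

g (Alice): max(-6, 2) = 2
h (Alice): max(20, 15, 19) = 20
a (Mika): min(2, 20, -4) = -4
k (Alice): max(-8, 17, 15, 20) = 20
n (Alice): max(-20, 19) = 19
b (Mika): min(20, 14, 19) = 14
p (Alice): max(15, 10, 13, -1) = 15
q (Alice): max(6, -8, -18) = 6
r (Alice): max(-17, -2) = -2
c (Mika): min(15, 6, -2) = -2
P (Alice): max(-4, 14, -2) = 14
s (Alice): max(-8, -19, 12) = 12
t (Alice): max(-14, 6, -3, -9) = 6
d (Mika): min(12, 6) = 6
u (Alice): max(-3, 13, 5) = 13
v (Alice): max(-12, -5, 12, -14) = 12
e (Mika): min(13, 12) = 12
w (Alice): max(-12, 11) = 11
x (Alice): max(-14, 13, 6) = 13
f (Mika): min(11, 13) = 11
Q (Alice): max(6, 12, 11) = 12
top (Mika): min(14, 12) = 12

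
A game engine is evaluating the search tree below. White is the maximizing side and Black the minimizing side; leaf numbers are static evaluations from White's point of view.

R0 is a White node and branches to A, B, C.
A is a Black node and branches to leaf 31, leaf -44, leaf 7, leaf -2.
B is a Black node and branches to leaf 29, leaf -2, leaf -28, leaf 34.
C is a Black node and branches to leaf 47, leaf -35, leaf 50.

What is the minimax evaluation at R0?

-28

A (Black): min(31, -44, 7, -2) = -44
B (Black): min(29, -2, -28, 34) = -28
C (Black): min(47, -35, 50) = -35
R0 (White): max(-44, -28, -35) = -28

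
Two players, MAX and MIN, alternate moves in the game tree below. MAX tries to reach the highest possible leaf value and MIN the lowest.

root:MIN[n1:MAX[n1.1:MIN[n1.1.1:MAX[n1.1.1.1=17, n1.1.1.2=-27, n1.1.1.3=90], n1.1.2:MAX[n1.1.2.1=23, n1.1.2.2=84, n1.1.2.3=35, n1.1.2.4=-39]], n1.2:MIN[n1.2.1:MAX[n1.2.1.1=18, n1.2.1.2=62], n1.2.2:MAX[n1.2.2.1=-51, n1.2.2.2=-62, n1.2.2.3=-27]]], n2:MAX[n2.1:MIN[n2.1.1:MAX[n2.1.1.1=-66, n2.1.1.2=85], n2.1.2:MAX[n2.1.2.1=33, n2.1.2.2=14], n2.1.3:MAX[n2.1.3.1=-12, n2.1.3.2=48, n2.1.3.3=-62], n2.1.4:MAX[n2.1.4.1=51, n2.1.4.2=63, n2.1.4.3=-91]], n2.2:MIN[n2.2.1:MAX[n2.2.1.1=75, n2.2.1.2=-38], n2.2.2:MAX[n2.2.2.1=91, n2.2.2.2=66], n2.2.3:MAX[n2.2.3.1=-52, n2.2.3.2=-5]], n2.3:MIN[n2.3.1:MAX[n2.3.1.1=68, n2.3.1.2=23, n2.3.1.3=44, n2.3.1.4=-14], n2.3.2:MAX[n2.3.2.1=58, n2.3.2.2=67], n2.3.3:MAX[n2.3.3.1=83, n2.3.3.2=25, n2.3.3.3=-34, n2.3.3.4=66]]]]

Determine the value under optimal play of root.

67

n1.1.1 (MAX): max(17, -27, 90) = 90
n1.1.2 (MAX): max(23, 84, 35, -39) = 84
n1.1 (MIN): min(90, 84) = 84
n1.2.1 (MAX): max(18, 62) = 62
n1.2.2 (MAX): max(-51, -62, -27) = -27
n1.2 (MIN): min(62, -27) = -27
n1 (MAX): max(84, -27) = 84
n2.1.1 (MAX): max(-66, 85) = 85
n2.1.2 (MAX): max(33, 14) = 33
n2.1.3 (MAX): max(-12, 48, -62) = 48
n2.1.4 (MAX): max(51, 63, -91) = 63
n2.1 (MIN): min(85, 33, 48, 63) = 33
n2.2.1 (MAX): max(75, -38) = 75
n2.2.2 (MAX): max(91, 66) = 91
n2.2.3 (MAX): max(-52, -5) = -5
n2.2 (MIN): min(75, 91, -5) = -5
n2.3.1 (MAX): max(68, 23, 44, -14) = 68
n2.3.2 (MAX): max(58, 67) = 67
n2.3.3 (MAX): max(83, 25, -34, 66) = 83
n2.3 (MIN): min(68, 67, 83) = 67
n2 (MAX): max(33, -5, 67) = 67
root (MIN): min(84, 67) = 67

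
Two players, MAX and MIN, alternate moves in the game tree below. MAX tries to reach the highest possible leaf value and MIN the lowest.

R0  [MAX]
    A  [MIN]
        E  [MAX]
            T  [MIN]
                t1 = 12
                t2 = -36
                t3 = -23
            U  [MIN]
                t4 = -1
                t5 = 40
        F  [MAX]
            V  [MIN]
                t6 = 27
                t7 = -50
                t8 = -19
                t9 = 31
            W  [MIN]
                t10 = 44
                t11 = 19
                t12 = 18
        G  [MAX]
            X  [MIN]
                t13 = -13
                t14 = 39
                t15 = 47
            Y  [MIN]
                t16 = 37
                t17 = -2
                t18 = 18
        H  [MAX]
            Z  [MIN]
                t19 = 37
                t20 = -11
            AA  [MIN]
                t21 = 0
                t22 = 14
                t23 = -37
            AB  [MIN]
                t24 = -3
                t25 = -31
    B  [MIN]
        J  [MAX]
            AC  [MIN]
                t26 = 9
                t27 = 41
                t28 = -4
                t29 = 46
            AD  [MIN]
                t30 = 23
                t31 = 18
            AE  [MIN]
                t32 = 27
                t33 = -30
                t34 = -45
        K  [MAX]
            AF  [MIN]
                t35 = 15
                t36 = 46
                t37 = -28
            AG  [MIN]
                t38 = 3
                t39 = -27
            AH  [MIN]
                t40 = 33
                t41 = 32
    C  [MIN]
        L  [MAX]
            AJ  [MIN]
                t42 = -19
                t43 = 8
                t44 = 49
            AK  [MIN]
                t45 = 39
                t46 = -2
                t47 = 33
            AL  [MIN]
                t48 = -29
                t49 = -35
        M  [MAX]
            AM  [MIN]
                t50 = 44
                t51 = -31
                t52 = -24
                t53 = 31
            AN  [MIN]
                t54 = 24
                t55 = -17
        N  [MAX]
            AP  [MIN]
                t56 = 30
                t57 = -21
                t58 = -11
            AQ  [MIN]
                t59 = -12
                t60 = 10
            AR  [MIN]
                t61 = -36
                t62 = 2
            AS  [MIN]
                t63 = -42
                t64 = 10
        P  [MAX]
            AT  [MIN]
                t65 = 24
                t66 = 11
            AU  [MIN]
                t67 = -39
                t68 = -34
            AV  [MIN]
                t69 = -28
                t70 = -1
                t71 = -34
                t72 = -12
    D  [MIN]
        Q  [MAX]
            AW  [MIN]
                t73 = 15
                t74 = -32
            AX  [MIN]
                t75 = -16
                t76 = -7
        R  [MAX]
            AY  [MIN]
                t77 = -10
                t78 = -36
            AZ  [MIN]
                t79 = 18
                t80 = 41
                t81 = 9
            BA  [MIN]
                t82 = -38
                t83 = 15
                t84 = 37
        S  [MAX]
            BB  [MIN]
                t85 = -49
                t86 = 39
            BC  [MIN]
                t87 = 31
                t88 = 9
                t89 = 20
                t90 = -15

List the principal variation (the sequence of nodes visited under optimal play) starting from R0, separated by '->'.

T (MIN): min(12, -36, -23) = -36
U (MIN): min(-1, 40) = -1
E (MAX): max(-36, -1) = -1
V (MIN): min(27, -50, -19, 31) = -50
W (MIN): min(44, 19, 18) = 18
F (MAX): max(-50, 18) = 18
X (MIN): min(-13, 39, 47) = -13
Y (MIN): min(37, -2, 18) = -2
G (MAX): max(-13, -2) = -2
Z (MIN): min(37, -11) = -11
AA (MIN): min(0, 14, -37) = -37
AB (MIN): min(-3, -31) = -31
H (MAX): max(-11, -37, -31) = -11
A (MIN): min(-1, 18, -2, -11) = -11
AC (MIN): min(9, 41, -4, 46) = -4
AD (MIN): min(23, 18) = 18
AE (MIN): min(27, -30, -45) = -45
J (MAX): max(-4, 18, -45) = 18
AF (MIN): min(15, 46, -28) = -28
AG (MIN): min(3, -27) = -27
AH (MIN): min(33, 32) = 32
K (MAX): max(-28, -27, 32) = 32
B (MIN): min(18, 32) = 18
AJ (MIN): min(-19, 8, 49) = -19
AK (MIN): min(39, -2, 33) = -2
AL (MIN): min(-29, -35) = -35
L (MAX): max(-19, -2, -35) = -2
AM (MIN): min(44, -31, -24, 31) = -31
AN (MIN): min(24, -17) = -17
M (MAX): max(-31, -17) = -17
AP (MIN): min(30, -21, -11) = -21
AQ (MIN): min(-12, 10) = -12
AR (MIN): min(-36, 2) = -36
AS (MIN): min(-42, 10) = -42
N (MAX): max(-21, -12, -36, -42) = -12
AT (MIN): min(24, 11) = 11
AU (MIN): min(-39, -34) = -39
AV (MIN): min(-28, -1, -34, -12) = -34
P (MAX): max(11, -39, -34) = 11
C (MIN): min(-2, -17, -12, 11) = -17
AW (MIN): min(15, -32) = -32
AX (MIN): min(-16, -7) = -16
Q (MAX): max(-32, -16) = -16
AY (MIN): min(-10, -36) = -36
AZ (MIN): min(18, 41, 9) = 9
BA (MIN): min(-38, 15, 37) = -38
R (MAX): max(-36, 9, -38) = 9
BB (MIN): min(-49, 39) = -49
BC (MIN): min(31, 9, 20, -15) = -15
S (MAX): max(-49, -15) = -15
D (MIN): min(-16, 9, -15) = -16
R0 (MAX): max(-11, 18, -17, -16) = 18
At R0, MAX picks B (highest: 18).
At B, MIN picks J (lowest: 18).
At J, MAX picks AD (highest: 18).
At AD, MIN picks t31 (lowest: 18).
Terminal value 18.

R0 -> B -> J -> AD -> t31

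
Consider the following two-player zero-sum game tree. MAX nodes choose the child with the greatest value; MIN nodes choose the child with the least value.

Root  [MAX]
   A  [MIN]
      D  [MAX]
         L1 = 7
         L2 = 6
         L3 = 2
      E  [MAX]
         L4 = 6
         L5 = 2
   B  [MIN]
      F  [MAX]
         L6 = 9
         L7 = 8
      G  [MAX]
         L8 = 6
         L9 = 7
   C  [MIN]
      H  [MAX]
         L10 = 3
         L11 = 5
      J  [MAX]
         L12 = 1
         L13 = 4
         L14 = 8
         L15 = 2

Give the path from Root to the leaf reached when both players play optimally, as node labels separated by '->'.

Root -> B -> G -> L9

D (MAX): max(7, 6, 2) = 7
E (MAX): max(6, 2) = 6
A (MIN): min(7, 6) = 6
F (MAX): max(9, 8) = 9
G (MAX): max(6, 7) = 7
B (MIN): min(9, 7) = 7
H (MAX): max(3, 5) = 5
J (MAX): max(1, 4, 8, 2) = 8
C (MIN): min(5, 8) = 5
Root (MAX): max(6, 7, 5) = 7
At Root, MAX picks B (highest: 7).
At B, MIN picks G (lowest: 7).
At G, MAX picks L9 (highest: 7).
Terminal value 7.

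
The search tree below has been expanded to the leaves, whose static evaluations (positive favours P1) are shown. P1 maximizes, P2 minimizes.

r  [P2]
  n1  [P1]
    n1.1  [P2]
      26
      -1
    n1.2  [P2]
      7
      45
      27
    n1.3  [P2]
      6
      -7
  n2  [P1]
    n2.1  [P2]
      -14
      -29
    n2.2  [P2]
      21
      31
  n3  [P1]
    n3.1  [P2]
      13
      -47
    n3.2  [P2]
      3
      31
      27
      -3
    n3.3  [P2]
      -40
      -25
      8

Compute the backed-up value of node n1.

n1.1 (P2): min(26, -1) = -1
n1.2 (P2): min(7, 45, 27) = 7
n1.3 (P2): min(6, -7) = -7
n1 (P1): max(-1, 7, -7) = 7

7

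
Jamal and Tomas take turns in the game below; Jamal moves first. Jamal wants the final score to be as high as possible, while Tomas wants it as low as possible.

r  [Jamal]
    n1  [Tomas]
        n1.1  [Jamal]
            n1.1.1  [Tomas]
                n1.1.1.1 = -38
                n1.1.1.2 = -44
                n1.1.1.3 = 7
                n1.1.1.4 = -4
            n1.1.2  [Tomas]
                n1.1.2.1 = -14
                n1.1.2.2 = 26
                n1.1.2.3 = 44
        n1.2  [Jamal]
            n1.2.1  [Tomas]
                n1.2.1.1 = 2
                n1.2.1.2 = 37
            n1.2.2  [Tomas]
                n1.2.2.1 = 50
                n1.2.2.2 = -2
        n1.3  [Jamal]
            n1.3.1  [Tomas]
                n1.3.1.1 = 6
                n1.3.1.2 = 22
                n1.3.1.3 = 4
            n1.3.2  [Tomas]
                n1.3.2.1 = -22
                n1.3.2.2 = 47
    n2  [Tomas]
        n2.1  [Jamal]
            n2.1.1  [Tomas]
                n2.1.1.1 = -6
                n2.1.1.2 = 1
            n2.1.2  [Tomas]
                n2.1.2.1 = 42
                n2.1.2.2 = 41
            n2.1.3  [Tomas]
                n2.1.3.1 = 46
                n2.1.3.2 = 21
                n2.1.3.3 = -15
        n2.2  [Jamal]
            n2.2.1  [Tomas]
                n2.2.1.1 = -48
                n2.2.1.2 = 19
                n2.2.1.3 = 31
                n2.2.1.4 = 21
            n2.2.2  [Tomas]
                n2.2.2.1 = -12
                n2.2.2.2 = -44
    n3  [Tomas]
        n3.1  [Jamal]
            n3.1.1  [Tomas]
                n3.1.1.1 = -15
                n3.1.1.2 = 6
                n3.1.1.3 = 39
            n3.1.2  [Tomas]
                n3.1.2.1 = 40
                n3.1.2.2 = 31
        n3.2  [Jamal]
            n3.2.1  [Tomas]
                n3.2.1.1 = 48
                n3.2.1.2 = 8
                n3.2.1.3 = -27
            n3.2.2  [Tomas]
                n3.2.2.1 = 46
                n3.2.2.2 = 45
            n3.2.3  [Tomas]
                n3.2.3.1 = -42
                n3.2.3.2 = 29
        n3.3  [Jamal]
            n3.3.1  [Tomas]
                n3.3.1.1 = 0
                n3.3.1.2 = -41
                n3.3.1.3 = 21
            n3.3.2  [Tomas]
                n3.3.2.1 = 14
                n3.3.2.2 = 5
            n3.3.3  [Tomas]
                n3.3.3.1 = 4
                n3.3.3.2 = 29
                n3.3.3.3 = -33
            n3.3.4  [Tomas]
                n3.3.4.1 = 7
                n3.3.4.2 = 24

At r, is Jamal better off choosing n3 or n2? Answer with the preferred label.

n3

n3.1.1 (Tomas): min(-15, 6, 39) = -15
n3.1.2 (Tomas): min(40, 31) = 31
n3.1 (Jamal): max(-15, 31) = 31
n3.2.1 (Tomas): min(48, 8, -27) = -27
n3.2.2 (Tomas): min(46, 45) = 45
n3.2.3 (Tomas): min(-42, 29) = -42
n3.2 (Jamal): max(-27, 45, -42) = 45
n3.3.1 (Tomas): min(0, -41, 21) = -41
n3.3.2 (Tomas): min(14, 5) = 5
n3.3.3 (Tomas): min(4, 29, -33) = -33
n3.3.4 (Tomas): min(7, 24) = 7
n3.3 (Jamal): max(-41, 5, -33, 7) = 7
n3 (Tomas): min(31, 45, 7) = 7
n2.1.1 (Tomas): min(-6, 1) = -6
n2.1.2 (Tomas): min(42, 41) = 41
n2.1.3 (Tomas): min(46, 21, -15) = -15
n2.1 (Jamal): max(-6, 41, -15) = 41
n2.2.1 (Tomas): min(-48, 19, 31, 21) = -48
n2.2.2 (Tomas): min(-12, -44) = -44
n2.2 (Jamal): max(-48, -44) = -44
n2 (Tomas): min(41, -44) = -44
Jamal prefers the higher value; n3=7, n2=-44. n3 is better since 7 > -44.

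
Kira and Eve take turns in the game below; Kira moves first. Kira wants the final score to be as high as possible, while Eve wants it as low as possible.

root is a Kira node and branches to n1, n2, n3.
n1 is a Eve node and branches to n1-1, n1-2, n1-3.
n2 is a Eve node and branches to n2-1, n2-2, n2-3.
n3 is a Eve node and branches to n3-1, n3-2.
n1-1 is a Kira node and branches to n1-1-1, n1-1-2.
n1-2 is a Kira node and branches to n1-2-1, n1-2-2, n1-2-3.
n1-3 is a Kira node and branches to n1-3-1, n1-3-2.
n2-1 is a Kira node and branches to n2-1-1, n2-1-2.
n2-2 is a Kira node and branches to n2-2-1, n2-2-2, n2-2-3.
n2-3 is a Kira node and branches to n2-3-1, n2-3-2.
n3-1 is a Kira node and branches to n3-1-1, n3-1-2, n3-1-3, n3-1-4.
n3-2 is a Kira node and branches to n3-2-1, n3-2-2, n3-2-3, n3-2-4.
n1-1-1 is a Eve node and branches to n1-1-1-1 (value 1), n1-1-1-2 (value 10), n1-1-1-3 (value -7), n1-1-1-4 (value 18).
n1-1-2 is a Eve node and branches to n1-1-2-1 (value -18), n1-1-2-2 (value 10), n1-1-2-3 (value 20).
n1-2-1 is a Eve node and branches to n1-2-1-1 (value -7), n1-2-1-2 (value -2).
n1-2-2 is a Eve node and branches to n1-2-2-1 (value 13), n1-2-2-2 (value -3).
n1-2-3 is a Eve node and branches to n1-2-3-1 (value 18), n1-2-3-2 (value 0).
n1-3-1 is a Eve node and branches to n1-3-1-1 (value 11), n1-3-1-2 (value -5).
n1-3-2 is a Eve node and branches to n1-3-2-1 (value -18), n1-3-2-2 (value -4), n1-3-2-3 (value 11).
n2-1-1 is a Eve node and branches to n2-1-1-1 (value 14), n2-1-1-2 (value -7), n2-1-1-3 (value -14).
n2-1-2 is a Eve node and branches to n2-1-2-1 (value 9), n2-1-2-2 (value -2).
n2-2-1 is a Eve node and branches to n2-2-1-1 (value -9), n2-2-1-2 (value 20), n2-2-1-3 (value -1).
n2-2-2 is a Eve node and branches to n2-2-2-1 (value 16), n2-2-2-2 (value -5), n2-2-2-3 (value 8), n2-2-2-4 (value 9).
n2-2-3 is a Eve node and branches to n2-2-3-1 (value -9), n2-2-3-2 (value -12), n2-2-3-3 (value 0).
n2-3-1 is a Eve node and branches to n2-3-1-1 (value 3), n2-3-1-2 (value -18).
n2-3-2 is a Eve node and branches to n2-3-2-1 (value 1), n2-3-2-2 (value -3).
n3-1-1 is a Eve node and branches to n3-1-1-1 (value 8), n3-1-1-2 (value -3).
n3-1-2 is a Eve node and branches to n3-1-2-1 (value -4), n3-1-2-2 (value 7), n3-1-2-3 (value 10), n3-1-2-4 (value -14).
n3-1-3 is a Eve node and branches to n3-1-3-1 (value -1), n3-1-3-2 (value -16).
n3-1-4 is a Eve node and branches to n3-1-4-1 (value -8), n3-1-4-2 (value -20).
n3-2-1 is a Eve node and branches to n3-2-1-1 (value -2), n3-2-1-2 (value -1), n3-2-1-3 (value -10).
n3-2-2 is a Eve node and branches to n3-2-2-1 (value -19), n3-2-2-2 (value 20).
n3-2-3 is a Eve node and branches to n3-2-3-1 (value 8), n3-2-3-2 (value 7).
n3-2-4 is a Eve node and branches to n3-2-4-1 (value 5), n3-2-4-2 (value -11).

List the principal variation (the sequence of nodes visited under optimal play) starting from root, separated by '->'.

root -> n3 -> n3-1 -> n3-1-1 -> n3-1-1-2

n1-1-1 (Eve): min(1, 10, -7, 18) = -7
n1-1-2 (Eve): min(-18, 10, 20) = -18
n1-1 (Kira): max(-7, -18) = -7
n1-2-1 (Eve): min(-7, -2) = -7
n1-2-2 (Eve): min(13, -3) = -3
n1-2-3 (Eve): min(18, 0) = 0
n1-2 (Kira): max(-7, -3, 0) = 0
n1-3-1 (Eve): min(11, -5) = -5
n1-3-2 (Eve): min(-18, -4, 11) = -18
n1-3 (Kira): max(-5, -18) = -5
n1 (Eve): min(-7, 0, -5) = -7
n2-1-1 (Eve): min(14, -7, -14) = -14
n2-1-2 (Eve): min(9, -2) = -2
n2-1 (Kira): max(-14, -2) = -2
n2-2-1 (Eve): min(-9, 20, -1) = -9
n2-2-2 (Eve): min(16, -5, 8, 9) = -5
n2-2-3 (Eve): min(-9, -12, 0) = -12
n2-2 (Kira): max(-9, -5, -12) = -5
n2-3-1 (Eve): min(3, -18) = -18
n2-3-2 (Eve): min(1, -3) = -3
n2-3 (Kira): max(-18, -3) = -3
n2 (Eve): min(-2, -5, -3) = -5
n3-1-1 (Eve): min(8, -3) = -3
n3-1-2 (Eve): min(-4, 7, 10, -14) = -14
n3-1-3 (Eve): min(-1, -16) = -16
n3-1-4 (Eve): min(-8, -20) = -20
n3-1 (Kira): max(-3, -14, -16, -20) = -3
n3-2-1 (Eve): min(-2, -1, -10) = -10
n3-2-2 (Eve): min(-19, 20) = -19
n3-2-3 (Eve): min(8, 7) = 7
n3-2-4 (Eve): min(5, -11) = -11
n3-2 (Kira): max(-10, -19, 7, -11) = 7
n3 (Eve): min(-3, 7) = -3
root (Kira): max(-7, -5, -3) = -3
At root, Kira picks n3 (highest: -3).
At n3, Eve picks n3-1 (lowest: -3).
At n3-1, Kira picks n3-1-1 (highest: -3).
At n3-1-1, Eve picks n3-1-1-2 (lowest: -3).
Terminal value -3.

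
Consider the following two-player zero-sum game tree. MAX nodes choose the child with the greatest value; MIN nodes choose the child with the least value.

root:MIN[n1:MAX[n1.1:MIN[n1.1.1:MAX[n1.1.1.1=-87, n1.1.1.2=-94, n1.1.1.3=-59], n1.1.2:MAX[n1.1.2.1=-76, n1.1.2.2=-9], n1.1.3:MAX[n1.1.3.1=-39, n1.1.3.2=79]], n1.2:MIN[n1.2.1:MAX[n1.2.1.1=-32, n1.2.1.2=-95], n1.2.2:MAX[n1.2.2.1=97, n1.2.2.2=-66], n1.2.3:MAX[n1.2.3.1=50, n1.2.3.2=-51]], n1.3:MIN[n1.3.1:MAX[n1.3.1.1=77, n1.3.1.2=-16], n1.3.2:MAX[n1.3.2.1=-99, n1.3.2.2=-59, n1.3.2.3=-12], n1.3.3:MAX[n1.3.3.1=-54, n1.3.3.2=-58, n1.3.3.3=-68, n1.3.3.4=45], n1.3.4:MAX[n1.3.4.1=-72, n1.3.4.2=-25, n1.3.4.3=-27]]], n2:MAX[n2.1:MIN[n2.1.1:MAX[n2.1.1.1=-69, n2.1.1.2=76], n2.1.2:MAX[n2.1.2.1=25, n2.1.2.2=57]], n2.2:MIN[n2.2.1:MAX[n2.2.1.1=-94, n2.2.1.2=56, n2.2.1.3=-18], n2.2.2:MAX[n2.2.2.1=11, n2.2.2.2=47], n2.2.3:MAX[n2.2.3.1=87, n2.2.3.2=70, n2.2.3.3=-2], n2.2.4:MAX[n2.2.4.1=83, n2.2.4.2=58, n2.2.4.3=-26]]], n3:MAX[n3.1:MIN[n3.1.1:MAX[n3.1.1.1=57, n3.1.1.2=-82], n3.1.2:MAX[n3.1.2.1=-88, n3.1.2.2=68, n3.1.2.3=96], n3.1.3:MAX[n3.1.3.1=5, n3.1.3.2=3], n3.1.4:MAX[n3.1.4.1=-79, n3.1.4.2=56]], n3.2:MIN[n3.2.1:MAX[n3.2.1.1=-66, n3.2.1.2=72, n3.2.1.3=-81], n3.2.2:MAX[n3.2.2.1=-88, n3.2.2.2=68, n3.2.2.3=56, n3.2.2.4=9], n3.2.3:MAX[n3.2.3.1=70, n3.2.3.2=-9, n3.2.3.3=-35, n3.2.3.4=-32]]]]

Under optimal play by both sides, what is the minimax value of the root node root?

-25

n1.1.1 (MAX): max(-87, -94, -59) = -59
n1.1.2 (MAX): max(-76, -9) = -9
n1.1.3 (MAX): max(-39, 79) = 79
n1.1 (MIN): min(-59, -9, 79) = -59
n1.2.1 (MAX): max(-32, -95) = -32
n1.2.2 (MAX): max(97, -66) = 97
n1.2.3 (MAX): max(50, -51) = 50
n1.2 (MIN): min(-32, 97, 50) = -32
n1.3.1 (MAX): max(77, -16) = 77
n1.3.2 (MAX): max(-99, -59, -12) = -12
n1.3.3 (MAX): max(-54, -58, -68, 45) = 45
n1.3.4 (MAX): max(-72, -25, -27) = -25
n1.3 (MIN): min(77, -12, 45, -25) = -25
n1 (MAX): max(-59, -32, -25) = -25
n2.1.1 (MAX): max(-69, 76) = 76
n2.1.2 (MAX): max(25, 57) = 57
n2.1 (MIN): min(76, 57) = 57
n2.2.1 (MAX): max(-94, 56, -18) = 56
n2.2.2 (MAX): max(11, 47) = 47
n2.2.3 (MAX): max(87, 70, -2) = 87
n2.2.4 (MAX): max(83, 58, -26) = 83
n2.2 (MIN): min(56, 47, 87, 83) = 47
n2 (MAX): max(57, 47) = 57
n3.1.1 (MAX): max(57, -82) = 57
n3.1.2 (MAX): max(-88, 68, 96) = 96
n3.1.3 (MAX): max(5, 3) = 5
n3.1.4 (MAX): max(-79, 56) = 56
n3.1 (MIN): min(57, 96, 5, 56) = 5
n3.2.1 (MAX): max(-66, 72, -81) = 72
n3.2.2 (MAX): max(-88, 68, 56, 9) = 68
n3.2.3 (MAX): max(70, -9, -35, -32) = 70
n3.2 (MIN): min(72, 68, 70) = 68
n3 (MAX): max(5, 68) = 68
root (MIN): min(-25, 57, 68) = -25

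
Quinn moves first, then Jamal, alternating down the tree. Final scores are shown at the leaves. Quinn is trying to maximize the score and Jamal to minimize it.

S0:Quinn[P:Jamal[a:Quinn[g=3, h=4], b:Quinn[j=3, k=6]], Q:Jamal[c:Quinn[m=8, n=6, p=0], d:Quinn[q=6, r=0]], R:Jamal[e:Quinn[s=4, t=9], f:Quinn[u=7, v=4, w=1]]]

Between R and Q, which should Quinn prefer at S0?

R

e (Quinn): max(4, 9) = 9
f (Quinn): max(7, 4, 1) = 7
R (Jamal): min(9, 7) = 7
c (Quinn): max(8, 6, 0) = 8
d (Quinn): max(6, 0) = 6
Q (Jamal): min(8, 6) = 6
Quinn prefers the higher value; R=7, Q=6. R is better since 7 > 6.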